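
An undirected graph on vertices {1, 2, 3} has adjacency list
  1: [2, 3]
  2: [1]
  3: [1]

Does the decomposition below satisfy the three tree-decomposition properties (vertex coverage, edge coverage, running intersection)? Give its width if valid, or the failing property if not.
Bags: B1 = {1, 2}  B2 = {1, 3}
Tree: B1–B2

Yes; width 1.

Vertex coverage: the bags together contain {1, 2, 3}, the full vertex set. Edge coverage: each edge of G has both endpoints in at least one bag. Running intersection: for every vertex, the bags containing it form a connected subtree. All three properties hold, so this is a valid tree decomposition of width max|bag| − 1 = 1, and hence tw(G) ≤ 1.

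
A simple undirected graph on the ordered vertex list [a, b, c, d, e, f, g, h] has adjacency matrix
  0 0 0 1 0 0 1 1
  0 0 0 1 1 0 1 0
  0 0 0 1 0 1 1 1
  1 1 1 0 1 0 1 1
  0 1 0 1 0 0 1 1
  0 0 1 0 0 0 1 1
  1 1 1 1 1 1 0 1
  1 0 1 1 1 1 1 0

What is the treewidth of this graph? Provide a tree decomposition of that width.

The largest bag has 4 vertices, giving width 3; this decomposition certifies tw(G) ≤ 3. Conversely, {d, e, g, h} is a clique of size 4, and the vertices of any clique must share a bag in every tree decomposition; so some bag has ≥ 4 vertices and tw(G) ≥ 3. Combining the bounds, tw(G) = 3.

Treewidth 3.
Bags: B1 = {c, d, g, h}  B2 = {d, e, g, h}  B3 = {a, d, g, h}  B4 = {c, f, g, h}  B5 = {b, d, e, g}
Tree: B1–B2, B1–B3, B1–B4, B2–B5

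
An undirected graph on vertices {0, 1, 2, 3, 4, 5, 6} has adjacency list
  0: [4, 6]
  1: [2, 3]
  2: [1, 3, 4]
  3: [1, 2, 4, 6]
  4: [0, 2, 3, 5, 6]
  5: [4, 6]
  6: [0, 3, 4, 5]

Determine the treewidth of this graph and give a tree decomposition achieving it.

Each bag holds 3 vertices, so the decomposition has width 2, which upper-bounds the treewidth. On the other hand G contains the 3-clique {1, 2, 3}. A clique must lie in a single bag of any decomposition, so no decomposition can have width below 2. Combining the bounds, tw(G) = 2.

Treewidth 2.
Bags: B1 = {3, 4, 6}  B2 = {0, 4, 6}  B3 = {2, 3, 4}  B4 = {4, 5, 6}  B5 = {1, 2, 3}
Tree: B1–B2, B1–B3, B1–B4, B3–B5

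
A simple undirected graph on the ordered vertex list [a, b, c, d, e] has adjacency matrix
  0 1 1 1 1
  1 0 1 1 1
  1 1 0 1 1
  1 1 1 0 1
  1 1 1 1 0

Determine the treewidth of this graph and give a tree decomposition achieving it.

With just one bag of size 5, the width is 5 − 1 = 4, so tw(G) ≤ 4. Conversely, {a, b, c, d, e} is a clique of size 5, and the vertices of any clique must share a bag in every tree decomposition; so some bag has ≥ 5 vertices and tw(G) ≥ 4. Combining the bounds, tw(G) = 4.

Treewidth 4.
One optimal decomposition is:
Bags: B1 = {a, b, c, d, e}
Tree: (single bag)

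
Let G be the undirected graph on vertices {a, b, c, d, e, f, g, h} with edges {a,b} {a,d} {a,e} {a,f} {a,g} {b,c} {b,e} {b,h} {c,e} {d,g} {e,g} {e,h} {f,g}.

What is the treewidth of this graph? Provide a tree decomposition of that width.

The largest bag has 3 vertices, giving width 2; this decomposition certifies tw(G) ≤ 2. On the other hand G contains the 3-clique {b, e, h}. A clique must lie in a single bag of any decomposition, so no decomposition can have width below 2. Therefore the treewidth is 2.

Treewidth 2.
Bags: B1 = {a, e, g}  B2 = {a, b, e}  B3 = {a, f, g}  B4 = {b, c, e}  B5 = {a, d, g}  B6 = {b, e, h}
Tree: B1–B2, B1–B3, B2–B4, B3–B5, B2–B6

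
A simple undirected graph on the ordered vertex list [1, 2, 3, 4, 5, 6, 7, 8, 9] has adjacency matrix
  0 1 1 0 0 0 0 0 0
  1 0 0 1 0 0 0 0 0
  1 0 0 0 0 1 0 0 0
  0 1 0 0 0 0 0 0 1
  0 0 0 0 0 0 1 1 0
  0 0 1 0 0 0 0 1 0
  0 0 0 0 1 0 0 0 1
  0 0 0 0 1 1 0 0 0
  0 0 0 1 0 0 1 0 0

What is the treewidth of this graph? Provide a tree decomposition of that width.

Treewidth 2.
Bags: B1 = {3, 6, 8}  B2 = {1, 3, 8}  B3 = {1, 2, 8}  B4 = {2, 4, 8}  B5 = {4, 8, 9}  B6 = {7, 8, 9}  B7 = {5, 7, 8}
Tree: B1–B2, B2–B3, B3–B4, B4–B5, B5–B6, B6–B7

The largest bag has 3 vertices, giving width 2; this decomposition certifies tw(G) ≤ 2. Since 8–6–3–1–2–4–9–7–5–8 is a cycle in G, G is not acyclic. Forests are exactly the graphs of treewidth ≤ 1, so tw(G) ≥ 2. The upper and lower bounds meet at 2, so that is the treewidth.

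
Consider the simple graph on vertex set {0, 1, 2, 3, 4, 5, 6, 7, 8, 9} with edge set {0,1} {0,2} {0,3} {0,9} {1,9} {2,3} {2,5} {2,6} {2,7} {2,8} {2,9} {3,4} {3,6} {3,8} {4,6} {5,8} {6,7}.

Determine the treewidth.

2

A width-2 tree decomposition is:
Bags: B1 = {0, 2, 3}  B2 = {2, 3, 6}  B3 = {3, 4, 6}  B4 = {2, 6, 7}  B5 = {2, 3, 8}  B6 = {0, 2, 9}  B7 = {0, 1, 9}  B8 = {2, 5, 8}
Tree: B1–B2, B2–B3, B2–B4, B1–B5, B1–B6, B6–B7, B5–B8
Each bag holds 3 vertices, so the decomposition has width 2, which upper-bounds the treewidth. On the other hand G contains the 3-clique {0, 1, 9}. A clique must lie in a single bag of any decomposition, so no decomposition can have width below 2. The upper and lower bounds meet at 2, so that is the treewidth.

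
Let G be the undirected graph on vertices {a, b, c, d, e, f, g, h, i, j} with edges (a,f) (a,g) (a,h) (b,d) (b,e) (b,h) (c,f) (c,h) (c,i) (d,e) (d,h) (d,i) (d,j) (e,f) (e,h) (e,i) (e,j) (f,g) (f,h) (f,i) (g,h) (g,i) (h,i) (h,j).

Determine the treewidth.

3

A width-3 tree decomposition is:
Bags: B1 = {b, d, e, h}  B2 = {d, e, h, j}  B3 = {d, e, h, i}  B4 = {e, f, h, i}  B5 = {f, g, h, i}  B6 = {a, f, g, h}  B7 = {c, f, h, i}
Tree: B1–B2, B2–B3, B3–B4, B4–B5, B5–B6, B4–B7
Every bag has size at most 4, so the width is 4 − 1 = 3 and tw(G) ≤ 3. For the lower bound, the 4 vertices {d, e, h, j} are pairwise adjacent, and any tree decomposition puts a clique entirely inside one bag — forcing width ≥ 3. Hence tw(G) = 3 exactly.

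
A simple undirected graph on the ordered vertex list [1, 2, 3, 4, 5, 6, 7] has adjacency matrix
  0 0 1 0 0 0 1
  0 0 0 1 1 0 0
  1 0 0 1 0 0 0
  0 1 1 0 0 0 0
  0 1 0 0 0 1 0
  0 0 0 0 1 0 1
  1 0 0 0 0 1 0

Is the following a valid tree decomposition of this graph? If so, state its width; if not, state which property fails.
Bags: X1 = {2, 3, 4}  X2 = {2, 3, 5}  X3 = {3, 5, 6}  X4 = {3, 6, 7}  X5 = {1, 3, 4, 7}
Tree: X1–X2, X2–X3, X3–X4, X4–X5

A tree decomposition must satisfy three properties: every vertex lies in some bag; for every edge, both endpoints lie together in some bag; and for every vertex, the bags containing it form a connected subtree. Here bags containing vertex 4 are not connected in the tree, so the decomposition is invalid.

No — bags containing vertex 4 are not connected in the tree.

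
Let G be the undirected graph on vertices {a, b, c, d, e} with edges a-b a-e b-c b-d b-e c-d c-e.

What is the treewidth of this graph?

2

A width-2 tree decomposition is:
Bags: B1 = {a, b, e}  B2 = {b, c, e}  B3 = {b, c, d}
Tree: B1–B2, B2–B3
Each bag holds 3 vertices, so the decomposition has width 2, which upper-bounds the treewidth. On the other hand G contains the 3-clique {b, c, d}. A clique must lie in a single bag of any decomposition, so no decomposition can have width below 2. Hence tw(G) = 2 exactly.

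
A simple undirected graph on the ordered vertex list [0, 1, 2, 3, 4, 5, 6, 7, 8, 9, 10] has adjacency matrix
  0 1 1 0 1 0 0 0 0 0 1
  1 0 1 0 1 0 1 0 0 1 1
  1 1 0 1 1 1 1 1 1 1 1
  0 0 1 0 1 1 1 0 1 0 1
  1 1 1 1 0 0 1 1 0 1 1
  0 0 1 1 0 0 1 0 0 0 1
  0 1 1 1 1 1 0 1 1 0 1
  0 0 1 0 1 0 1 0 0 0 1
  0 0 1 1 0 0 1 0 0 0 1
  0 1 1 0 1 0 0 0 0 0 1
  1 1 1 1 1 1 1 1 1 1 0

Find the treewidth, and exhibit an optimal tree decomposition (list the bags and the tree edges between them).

Each bag holds 5 vertices, so the decomposition has width 4, which upper-bounds the treewidth. For the lower bound, the 5 vertices {2, 3, 6, 8, 10} are pairwise adjacent, and any tree decomposition puts a clique entirely inside one bag — forcing width ≥ 4. Combining the bounds, tw(G) = 4.

Treewidth 4.
One optimal decomposition is:
Bags: B1 = {1, 2, 4, 9, 10}  B2 = {1, 2, 4, 6, 10}  B3 = {2, 3, 4, 6, 10}  B4 = {2, 4, 6, 7, 10}  B5 = {2, 3, 5, 6, 10}  B6 = {0, 1, 2, 4, 10}  B7 = {2, 3, 6, 8, 10}
Tree: B1–B2, B2–B3, B2–B4, B3–B5, B2–B6, B3–B7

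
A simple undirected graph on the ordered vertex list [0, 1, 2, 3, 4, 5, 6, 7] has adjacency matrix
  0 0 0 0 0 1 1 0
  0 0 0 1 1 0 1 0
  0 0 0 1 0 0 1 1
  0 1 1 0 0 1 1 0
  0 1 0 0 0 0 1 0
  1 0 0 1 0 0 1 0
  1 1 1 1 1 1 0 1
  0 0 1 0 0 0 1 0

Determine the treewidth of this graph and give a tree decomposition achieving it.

Every bag has size at most 3, so the width is 3 − 1 = 2 and tw(G) ≤ 2. On the other hand G contains the 3-clique {0, 5, 6}. A clique must lie in a single bag of any decomposition, so no decomposition can have width below 2. Hence tw(G) = 2 exactly.

Treewidth 2.
One such decomposition:
Bags: B1 = {3, 5, 6}  B2 = {1, 3, 6}  B3 = {2, 3, 6}  B4 = {0, 5, 6}  B5 = {2, 6, 7}  B6 = {1, 4, 6}
Tree: B1–B2, B2–B3, B1–B4, B3–B5, B2–B6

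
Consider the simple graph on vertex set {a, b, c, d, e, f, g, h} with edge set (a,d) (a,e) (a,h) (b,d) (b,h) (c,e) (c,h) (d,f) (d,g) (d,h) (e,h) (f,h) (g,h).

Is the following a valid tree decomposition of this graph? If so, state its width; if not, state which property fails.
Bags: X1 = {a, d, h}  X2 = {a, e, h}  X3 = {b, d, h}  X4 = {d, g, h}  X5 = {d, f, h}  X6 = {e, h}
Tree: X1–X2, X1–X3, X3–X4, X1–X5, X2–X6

No — vertex c appears in no bag.

A tree decomposition must satisfy three properties: every vertex lies in some bag; for every edge, both endpoints lie together in some bag; and for every vertex, the bags containing it form a connected subtree. Here vertex c appears in no bag, so the decomposition is invalid.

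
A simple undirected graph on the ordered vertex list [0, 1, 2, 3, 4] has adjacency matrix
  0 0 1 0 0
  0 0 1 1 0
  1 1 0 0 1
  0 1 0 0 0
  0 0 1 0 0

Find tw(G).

A width-1 tree decomposition is:
Bags: B1 = {1, 2}  B2 = {0, 2}  B3 = {2, 4}  B4 = {1, 3}
Tree: B1–B2, B1–B3, B1–B4
Each bag holds 2 vertices, so the decomposition has width 1, which upper-bounds the treewidth. G has an edge, so its treewidth is at least 1. Combining the bounds, tw(G) = 1.

1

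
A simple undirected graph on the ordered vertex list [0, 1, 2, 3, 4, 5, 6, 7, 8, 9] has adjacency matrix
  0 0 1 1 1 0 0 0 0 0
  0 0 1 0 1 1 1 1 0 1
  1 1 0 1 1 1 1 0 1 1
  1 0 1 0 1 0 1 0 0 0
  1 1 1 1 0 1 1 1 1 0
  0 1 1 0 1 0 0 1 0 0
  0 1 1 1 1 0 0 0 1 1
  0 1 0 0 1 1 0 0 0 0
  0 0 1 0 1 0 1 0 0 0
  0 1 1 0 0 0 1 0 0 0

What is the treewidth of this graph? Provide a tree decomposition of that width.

Every bag has size at most 4, so the width is 4 − 1 = 3 and tw(G) ≤ 3. On the other hand G contains the 4-clique {1, 2, 6, 9}. A clique must lie in a single bag of any decomposition, so no decomposition can have width below 3. Hence tw(G) = 3 exactly.

Treewidth 3.
One optimal decomposition is:
Bags: B1 = {1, 2, 6, 9}  B2 = {1, 2, 4, 6}  B3 = {2, 4, 6, 8}  B4 = {1, 2, 4, 5}  B5 = {2, 3, 4, 6}  B6 = {0, 2, 3, 4}  B7 = {1, 4, 5, 7}
Tree: B1–B2, B2–B3, B2–B4, B2–B5, B5–B6, B4–B7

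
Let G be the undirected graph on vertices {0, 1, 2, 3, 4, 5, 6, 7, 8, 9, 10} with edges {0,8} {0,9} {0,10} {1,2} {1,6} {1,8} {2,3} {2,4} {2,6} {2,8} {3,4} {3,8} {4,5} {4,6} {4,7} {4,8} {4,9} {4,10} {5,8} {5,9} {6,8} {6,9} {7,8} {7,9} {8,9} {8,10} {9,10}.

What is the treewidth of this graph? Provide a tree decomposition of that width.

Every bag has size at most 4, so the width is 4 − 1 = 3 and tw(G) ≤ 3. On the other hand G contains the 4-clique {0, 8, 9, 10}. A clique must lie in a single bag of any decomposition, so no decomposition can have width below 3. Therefore the treewidth is 3.

Treewidth 3.
One such decomposition:
Bags: B1 = {4, 8, 9, 10}  B2 = {4, 6, 8, 9}  B3 = {2, 4, 6, 8}  B4 = {2, 3, 4, 8}  B5 = {4, 7, 8, 9}  B6 = {0, 8, 9, 10}  B7 = {1, 2, 6, 8}  B8 = {4, 5, 8, 9}
Tree: B1–B2, B2–B3, B3–B4, B2–B5, B1–B6, B3–B7, B5–B8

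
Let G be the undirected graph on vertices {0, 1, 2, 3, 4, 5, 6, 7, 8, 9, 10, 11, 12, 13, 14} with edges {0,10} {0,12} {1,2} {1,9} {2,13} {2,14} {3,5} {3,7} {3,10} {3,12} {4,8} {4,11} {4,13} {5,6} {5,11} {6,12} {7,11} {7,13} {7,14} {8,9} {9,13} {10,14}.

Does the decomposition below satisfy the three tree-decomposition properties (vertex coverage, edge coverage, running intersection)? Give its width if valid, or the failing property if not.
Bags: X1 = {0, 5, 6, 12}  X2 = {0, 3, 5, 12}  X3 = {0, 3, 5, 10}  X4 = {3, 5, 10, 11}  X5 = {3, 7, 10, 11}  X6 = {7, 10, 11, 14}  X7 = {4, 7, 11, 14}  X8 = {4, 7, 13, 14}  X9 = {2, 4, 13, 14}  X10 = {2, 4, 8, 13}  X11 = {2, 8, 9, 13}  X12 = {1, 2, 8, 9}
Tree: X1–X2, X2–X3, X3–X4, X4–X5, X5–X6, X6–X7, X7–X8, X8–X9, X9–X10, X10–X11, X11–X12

Checking the three conditions: (i) the bags cover all of {0, 1, 2, 3, 4, 5, 6, 7, 8, 9, 10, 11, 12, 13, 14}; (ii) for each edge, some bag contains both endpoints; (iii) the bags containing any fixed vertex form a subtree. All hold, so the decomposition is valid with width 4 − 1 = 3.

Yes; width 3.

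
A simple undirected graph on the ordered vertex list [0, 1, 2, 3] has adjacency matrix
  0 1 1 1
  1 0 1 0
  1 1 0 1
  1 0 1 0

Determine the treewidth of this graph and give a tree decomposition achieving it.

Every bag has size at most 3, so the width is 3 − 1 = 2 and tw(G) ≤ 2. On the other hand G contains the 3-clique {0, 1, 2}. A clique must lie in a single bag of any decomposition, so no decomposition can have width below 2. Hence tw(G) = 2 exactly.

Treewidth 2.
Bags: B1 = {0, 1, 2}  B2 = {0, 2, 3}
Tree: B1–B2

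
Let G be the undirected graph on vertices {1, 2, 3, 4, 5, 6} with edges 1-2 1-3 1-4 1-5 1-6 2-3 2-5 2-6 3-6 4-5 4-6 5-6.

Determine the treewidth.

A width-3 tree decomposition is:
Bags: B1 = {1, 2, 3, 6}  B2 = {1, 2, 5, 6}  B3 = {1, 4, 5, 6}
Tree: B1–B2, B2–B3
The largest bag has 4 vertices, giving width 3; this decomposition certifies tw(G) ≤ 3. On the other hand G contains the 4-clique {1, 2, 3, 6}. A clique must lie in a single bag of any decomposition, so no decomposition can have width below 3. Hence tw(G) = 3 exactly.

3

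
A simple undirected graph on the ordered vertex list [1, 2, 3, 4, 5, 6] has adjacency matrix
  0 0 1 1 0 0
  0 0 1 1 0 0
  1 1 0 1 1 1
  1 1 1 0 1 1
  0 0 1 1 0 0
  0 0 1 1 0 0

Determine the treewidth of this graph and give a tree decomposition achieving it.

The largest bag has 3 vertices, giving width 2; this decomposition certifies tw(G) ≤ 2. For the lower bound, the 3 vertices {1, 3, 4} are pairwise adjacent, and any tree decomposition puts a clique entirely inside one bag — forcing width ≥ 2. Therefore the treewidth is 2.

Treewidth 2.
One such decomposition:
Bags: B1 = {3, 4, 5}  B2 = {3, 4, 6}  B3 = {2, 3, 4}  B4 = {1, 3, 4}
Tree: B1–B2, B1–B3, B3–B4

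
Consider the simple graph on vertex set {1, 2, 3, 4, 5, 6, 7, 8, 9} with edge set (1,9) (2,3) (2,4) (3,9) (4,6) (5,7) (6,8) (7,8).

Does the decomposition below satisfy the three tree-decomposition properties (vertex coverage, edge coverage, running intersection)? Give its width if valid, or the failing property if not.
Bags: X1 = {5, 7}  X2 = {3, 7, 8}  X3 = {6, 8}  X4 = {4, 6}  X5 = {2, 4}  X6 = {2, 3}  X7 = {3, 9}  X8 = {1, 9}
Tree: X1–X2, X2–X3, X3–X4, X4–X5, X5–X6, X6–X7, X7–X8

A tree decomposition must satisfy three properties: every vertex lies in some bag; for every edge, both endpoints lie together in some bag; and for every vertex, the bags containing it form a connected subtree. Here bags containing vertex 3 are not connected in the tree, so the decomposition is invalid.

No — bags containing vertex 3 are not connected in the tree.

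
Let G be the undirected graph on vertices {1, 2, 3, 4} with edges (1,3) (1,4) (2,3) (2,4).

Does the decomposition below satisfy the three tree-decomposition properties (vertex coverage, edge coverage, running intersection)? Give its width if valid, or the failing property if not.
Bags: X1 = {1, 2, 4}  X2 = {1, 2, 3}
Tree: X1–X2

Yes; width 2.

Vertex coverage: the bags together contain {1, 2, 3, 4}, the full vertex set. Edge coverage: each edge of G has both endpoints in at least one bag. Running intersection: for every vertex, the bags containing it form a connected subtree. All three properties hold, so this is a valid tree decomposition of width max|bag| − 1 = 2, and hence tw(G) ≤ 2.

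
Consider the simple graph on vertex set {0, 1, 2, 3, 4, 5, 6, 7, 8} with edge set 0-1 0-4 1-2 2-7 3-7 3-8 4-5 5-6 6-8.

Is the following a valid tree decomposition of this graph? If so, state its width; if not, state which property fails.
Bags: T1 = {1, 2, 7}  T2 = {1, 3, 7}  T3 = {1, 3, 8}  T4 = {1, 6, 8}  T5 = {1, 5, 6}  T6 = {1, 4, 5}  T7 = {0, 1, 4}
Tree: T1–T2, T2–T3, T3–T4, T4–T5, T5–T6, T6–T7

Checking the three conditions: (i) the bags cover all of {0, 1, 2, 3, 4, 5, 6, 7, 8}; (ii) for each edge, some bag contains both endpoints; (iii) the bags containing any fixed vertex form a subtree. All hold, so the decomposition is valid with width 3 − 1 = 2.

Yes; width 2.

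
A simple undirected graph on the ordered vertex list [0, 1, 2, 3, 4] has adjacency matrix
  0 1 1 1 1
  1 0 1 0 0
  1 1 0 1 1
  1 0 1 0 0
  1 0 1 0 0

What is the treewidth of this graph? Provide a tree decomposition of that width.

Every bag has size at most 3, so the width is 3 − 1 = 2 and tw(G) ≤ 2. On the other hand G contains the 3-clique {0, 1, 2}. A clique must lie in a single bag of any decomposition, so no decomposition can have width below 2. Therefore the treewidth is 2.

Treewidth 2.
One optimal decomposition is:
Bags: B1 = {0, 1, 2}  B2 = {0, 2, 4}  B3 = {0, 2, 3}
Tree: B1–B2, B1–B3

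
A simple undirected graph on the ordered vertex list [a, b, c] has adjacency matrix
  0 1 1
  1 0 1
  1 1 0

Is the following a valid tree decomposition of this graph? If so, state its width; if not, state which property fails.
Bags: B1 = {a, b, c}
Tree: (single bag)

Every vertex of G appears in some bag (union = {a, b, c}); every edge is covered by a bag; and for each vertex v the set of bags containing v is connected in the bag tree. The decomposition is therefore valid. The largest bag has 3 vertices, so the width is 2.

Yes; width 2.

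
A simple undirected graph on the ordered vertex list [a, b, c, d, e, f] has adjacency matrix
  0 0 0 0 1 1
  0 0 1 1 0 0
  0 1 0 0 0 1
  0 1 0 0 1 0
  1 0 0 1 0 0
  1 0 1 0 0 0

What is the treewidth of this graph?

A width-2 tree decomposition is:
Bags: B1 = {b, c, f}  B2 = {a, b, f}  B3 = {a, b, e}  B4 = {b, d, e}
Tree: B1–B2, B2–B3, B3–B4
Every bag has size at most 3, so the width is 3 − 1 = 2 and tw(G) ≤ 2. Since b–c–f–a–e–d–b is a cycle in G, G is not acyclic. Forests are exactly the graphs of treewidth ≤ 1, so tw(G) ≥ 2. Therefore the treewidth is 2.

2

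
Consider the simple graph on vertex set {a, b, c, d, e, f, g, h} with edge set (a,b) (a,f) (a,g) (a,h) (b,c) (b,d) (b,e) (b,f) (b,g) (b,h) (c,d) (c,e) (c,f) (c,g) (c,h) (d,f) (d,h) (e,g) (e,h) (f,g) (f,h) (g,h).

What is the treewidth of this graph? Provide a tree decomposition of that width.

Treewidth 4.
Bags: B1 = {b, c, f, g, h}  B2 = {b, c, e, g, h}  B3 = {b, c, d, f, h}  B4 = {a, b, f, g, h}
Tree: B1–B2, B1–B3, B1–B4

Each bag holds 5 vertices, so the decomposition has width 4, which upper-bounds the treewidth. On the other hand G contains the 5-clique {b, c, e, g, h}. A clique must lie in a single bag of any decomposition, so no decomposition can have width below 4. Hence tw(G) = 4 exactly.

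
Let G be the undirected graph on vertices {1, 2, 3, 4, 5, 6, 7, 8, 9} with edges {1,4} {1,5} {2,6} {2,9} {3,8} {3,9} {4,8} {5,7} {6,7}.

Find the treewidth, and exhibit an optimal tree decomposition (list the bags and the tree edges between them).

Treewidth 2.
One such decomposition:
Bags: B1 = {3, 4, 8}  B2 = {3, 4, 9}  B3 = {2, 4, 9}  B4 = {2, 4, 6}  B5 = {4, 6, 7}  B6 = {4, 5, 7}  B7 = {1, 4, 5}
Tree: B1–B2, B2–B3, B3–B4, B4–B5, B5–B6, B6–B7

The largest bag has 3 vertices, giving width 2; this decomposition certifies tw(G) ≤ 2. For the lower bound, G contains the cycle 4–8–3–9–2–6–7–5–1–4, so G is not a forest; only forests have treewidth ≤ 1, hence tw(G) ≥ 2. Hence tw(G) = 2 exactly.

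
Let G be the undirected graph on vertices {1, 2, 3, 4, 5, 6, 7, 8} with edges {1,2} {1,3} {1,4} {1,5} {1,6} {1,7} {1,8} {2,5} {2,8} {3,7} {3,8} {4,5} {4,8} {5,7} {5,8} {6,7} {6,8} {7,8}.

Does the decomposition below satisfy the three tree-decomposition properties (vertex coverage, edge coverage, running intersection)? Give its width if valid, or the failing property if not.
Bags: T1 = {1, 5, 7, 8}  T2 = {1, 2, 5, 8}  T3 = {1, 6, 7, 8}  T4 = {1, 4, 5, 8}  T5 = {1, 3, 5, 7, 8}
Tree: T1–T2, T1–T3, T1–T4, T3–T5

No — bags containing vertex 5 are not connected in the tree.

A tree decomposition must satisfy three properties: every vertex lies in some bag; for every edge, both endpoints lie together in some bag; and for every vertex, the bags containing it form a connected subtree. Here bags containing vertex 5 are not connected in the tree, so the decomposition is invalid.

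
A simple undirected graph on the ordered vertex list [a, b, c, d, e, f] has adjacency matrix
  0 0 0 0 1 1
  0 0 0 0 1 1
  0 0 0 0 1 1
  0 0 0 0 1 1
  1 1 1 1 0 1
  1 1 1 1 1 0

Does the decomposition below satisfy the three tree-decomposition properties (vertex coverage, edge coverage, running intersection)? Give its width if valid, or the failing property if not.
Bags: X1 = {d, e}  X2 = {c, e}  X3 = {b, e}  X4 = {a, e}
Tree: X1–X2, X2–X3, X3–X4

A tree decomposition must satisfy three properties: every vertex lies in some bag; for every edge, both endpoints lie together in some bag; and for every vertex, the bags containing it form a connected subtree. Here vertex f appears in no bag, so the decomposition is invalid.

No — vertex f appears in no bag.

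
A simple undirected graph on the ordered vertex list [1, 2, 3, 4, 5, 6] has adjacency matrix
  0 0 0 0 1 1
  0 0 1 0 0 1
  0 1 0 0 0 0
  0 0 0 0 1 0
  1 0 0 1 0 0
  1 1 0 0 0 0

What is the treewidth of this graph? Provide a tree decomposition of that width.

Treewidth 1.
Bags: B1 = {1, 6}  B2 = {1, 5}  B3 = {2, 6}  B4 = {4, 5}  B5 = {2, 3}
Tree: B1–B2, B1–B3, B2–B4, B3–B5

Every bag has size at most 2, so the width is 2 − 1 = 1 and tw(G) ≤ 1. G has an edge, so its treewidth is at least 1. Therefore the treewidth is 1.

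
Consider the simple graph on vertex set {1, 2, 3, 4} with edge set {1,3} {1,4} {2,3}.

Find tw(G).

A width-1 tree decomposition is:
Bags: B1 = {1, 4}  B2 = {1, 3}  B3 = {2, 3}
Tree: B1–B2, B2–B3
Every bag has size at most 2, so the width is 2 − 1 = 1 and tw(G) ≤ 1. G has an edge, so its treewidth is at least 1. Combining the bounds, tw(G) = 1.

1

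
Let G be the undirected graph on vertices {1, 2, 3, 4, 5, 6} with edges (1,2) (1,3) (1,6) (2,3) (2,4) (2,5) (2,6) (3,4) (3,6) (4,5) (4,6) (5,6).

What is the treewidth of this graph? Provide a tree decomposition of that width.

Treewidth 3.
Bags: B1 = {2, 3, 4, 6}  B2 = {2, 4, 5, 6}  B3 = {1, 2, 3, 6}
Tree: B1–B2, B1–B3

Every bag has size at most 4, so the width is 4 − 1 = 3 and tw(G) ≤ 3. On the other hand G contains the 4-clique {1, 2, 3, 6}. A clique must lie in a single bag of any decomposition, so no decomposition can have width below 3. Therefore the treewidth is 3.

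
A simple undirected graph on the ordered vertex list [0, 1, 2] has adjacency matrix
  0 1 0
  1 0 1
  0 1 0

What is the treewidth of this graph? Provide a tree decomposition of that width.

Each bag holds 2 vertices, so the decomposition has width 1, which upper-bounds the treewidth. G has an edge, so its treewidth is at least 1. The upper and lower bounds meet at 1, so that is the treewidth.

Treewidth 1.
One such decomposition:
Bags: B1 = {1, 2}  B2 = {0, 1}
Tree: B1–B2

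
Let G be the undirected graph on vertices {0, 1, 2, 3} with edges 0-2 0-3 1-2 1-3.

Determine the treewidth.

A width-2 tree decomposition is:
Bags: B1 = {1, 2, 3}  B2 = {0, 2, 3}
Tree: B1–B2
Each bag holds 3 vertices, so the decomposition has width 2, which upper-bounds the treewidth. Since 3–1–2–0–3 is a cycle in G, G is not acyclic. Forests are exactly the graphs of treewidth ≤ 1, so tw(G) ≥ 2. Hence tw(G) = 2 exactly.

2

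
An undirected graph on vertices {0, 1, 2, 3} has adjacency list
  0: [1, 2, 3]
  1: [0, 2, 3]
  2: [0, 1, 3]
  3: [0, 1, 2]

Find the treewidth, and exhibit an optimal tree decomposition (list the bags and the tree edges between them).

Treewidth 3.
One optimal decomposition is:
Bags: B1 = {0, 1, 2, 3}
Tree: (single bag)

With just one bag of size 4, the width is 4 − 1 = 3, so tw(G) ≤ 3. For the lower bound, the 4 vertices {0, 1, 2, 3} are pairwise adjacent, and any tree decomposition puts a clique entirely inside one bag — forcing width ≥ 3. Combining the bounds, tw(G) = 3.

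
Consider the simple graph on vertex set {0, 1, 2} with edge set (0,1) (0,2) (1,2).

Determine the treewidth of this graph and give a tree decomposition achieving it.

Treewidth 2.
Bags: B1 = {0, 1, 2}
Tree: (single bag)

With just one bag of size 3, the width is 3 − 1 = 2, so tw(G) ≤ 2. On the other hand G contains the 3-clique {0, 1, 2}. A clique must lie in a single bag of any decomposition, so no decomposition can have width below 2. The upper and lower bounds meet at 2, so that is the treewidth.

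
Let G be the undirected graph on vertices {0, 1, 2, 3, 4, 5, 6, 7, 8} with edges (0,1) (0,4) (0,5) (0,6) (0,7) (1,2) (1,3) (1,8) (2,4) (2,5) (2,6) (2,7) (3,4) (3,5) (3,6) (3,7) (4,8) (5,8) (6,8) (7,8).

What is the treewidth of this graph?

A width-4 tree decomposition is:
Bags: B1 = {0, 1, 2, 3, 8}  B2 = {0, 2, 3, 7, 8}  B3 = {0, 2, 3, 5, 8}  B4 = {0, 2, 3, 4, 8}  B5 = {0, 2, 3, 6, 8}
Tree: B1–B2, B2–B3, B3–B4, B4–B5
The largest bag has 5 vertices, giving width 4; this decomposition certifies tw(G) ≤ 4. For the lower bound: the 5 vertex sets {1,3}, {7,8}, {0,5}, {2}, {4} are disjoint, each induces a connected subgraph, and every pair is joined by at least one edge of G. Contracting each set to a single vertex therefore yields K_{5} as a minor, and since treewidth is minor-monotone, tw(G) ≥ tw(K_{5}) = 4. Therefore the treewidth is 4.

4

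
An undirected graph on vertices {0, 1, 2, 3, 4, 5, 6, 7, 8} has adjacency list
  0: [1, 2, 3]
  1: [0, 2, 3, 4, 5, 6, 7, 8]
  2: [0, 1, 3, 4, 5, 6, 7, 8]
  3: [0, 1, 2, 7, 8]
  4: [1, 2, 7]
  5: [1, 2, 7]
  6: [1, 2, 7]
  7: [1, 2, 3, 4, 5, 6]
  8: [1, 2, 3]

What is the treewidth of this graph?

3

A width-3 tree decomposition is:
Bags: B1 = {1, 2, 3, 7}  B2 = {0, 1, 2, 3}  B3 = {1, 2, 4, 7}  B4 = {1, 2, 3, 8}  B5 = {1, 2, 6, 7}  B6 = {1, 2, 5, 7}
Tree: B1–B2, B1–B3, B1–B4, B3–B5, B5–B6
Every bag has size at most 4, so the width is 4 − 1 = 3 and tw(G) ≤ 3. Conversely, {0, 1, 2, 3} is a clique of size 4, and the vertices of any clique must share a bag in every tree decomposition; so some bag has ≥ 4 vertices and tw(G) ≥ 3. Combining the bounds, tw(G) = 3.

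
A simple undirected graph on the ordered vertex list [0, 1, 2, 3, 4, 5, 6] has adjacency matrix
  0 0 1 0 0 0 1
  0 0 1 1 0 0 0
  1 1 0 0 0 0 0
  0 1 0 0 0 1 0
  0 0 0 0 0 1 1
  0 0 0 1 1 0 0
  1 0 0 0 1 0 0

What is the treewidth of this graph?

A width-2 tree decomposition is:
Bags: B1 = {0, 4, 6}  B2 = {0, 2, 4}  B3 = {1, 2, 4}  B4 = {1, 3, 4}  B5 = {3, 4, 5}
Tree: B1–B2, B2–B3, B3–B4, B4–B5
Every bag has size at most 3, so the width is 3 − 1 = 2 and tw(G) ≤ 2. The edges 4–6–0–2–1–3–5–4 form a cycle, so G is not a tree and its treewidth is at least 2. Combining the bounds, tw(G) = 2.

2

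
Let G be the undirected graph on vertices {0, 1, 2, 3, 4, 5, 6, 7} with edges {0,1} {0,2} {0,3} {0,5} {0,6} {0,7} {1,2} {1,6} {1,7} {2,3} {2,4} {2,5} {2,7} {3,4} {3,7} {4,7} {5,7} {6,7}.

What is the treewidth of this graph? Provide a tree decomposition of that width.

Every bag has size at most 4, so the width is 4 − 1 = 3 and tw(G) ≤ 3. On the other hand G contains the 4-clique {0, 1, 2, 7}. A clique must lie in a single bag of any decomposition, so no decomposition can have width below 3. Hence tw(G) = 3 exactly.

Treewidth 3.
One optimal decomposition is:
Bags: B1 = {0, 2, 3, 7}  B2 = {0, 1, 2, 7}  B3 = {0, 1, 6, 7}  B4 = {0, 2, 5, 7}  B5 = {2, 3, 4, 7}
Tree: B1–B2, B2–B3, B2–B4, B1–B5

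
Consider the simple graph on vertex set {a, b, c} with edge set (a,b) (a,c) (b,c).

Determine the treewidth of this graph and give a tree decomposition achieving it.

With just one bag of size 3, the width is 3 − 1 = 2, so tw(G) ≤ 2. For the lower bound, the 3 vertices {a, b, c} are pairwise adjacent, and any tree decomposition puts a clique entirely inside one bag — forcing width ≥ 2. Therefore the treewidth is 2.

Treewidth 2.
One such decomposition:
Bags: B1 = {a, b, c}
Tree: (single bag)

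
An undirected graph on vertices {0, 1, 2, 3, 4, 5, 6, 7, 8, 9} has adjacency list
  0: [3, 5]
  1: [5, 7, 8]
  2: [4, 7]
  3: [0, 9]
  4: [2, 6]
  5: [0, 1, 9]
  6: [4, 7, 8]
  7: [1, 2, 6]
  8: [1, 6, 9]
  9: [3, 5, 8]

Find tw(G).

2

A width-2 tree decomposition is:
Bags: B1 = {0, 3, 5}  B2 = {3, 5, 9}  B3 = {1, 5, 9}  B4 = {1, 8, 9}  B5 = {1, 7, 8}  B6 = {6, 7, 8}  B7 = {2, 6, 7}  B8 = {2, 4, 6}
Tree: B1–B2, B2–B3, B3–B4, B4–B5, B5–B6, B6–B7, B7–B8
The largest bag has 3 vertices, giving width 2; this decomposition certifies tw(G) ≤ 2. The edges 0–3–9–5–0 form a cycle, so G is not a tree and its treewidth is at least 2. Combining the bounds, tw(G) = 2.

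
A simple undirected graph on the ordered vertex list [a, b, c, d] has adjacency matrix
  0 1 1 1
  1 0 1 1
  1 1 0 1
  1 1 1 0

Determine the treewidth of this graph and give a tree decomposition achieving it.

Treewidth 3.
Bags: B1 = {a, b, c, d}
Tree: (single bag)

A single bag containing all 4 vertices is trivially a valid decomposition of width 3. For the lower bound, the 4 vertices {a, b, c, d} are pairwise adjacent, and any tree decomposition puts a clique entirely inside one bag — forcing width ≥ 3. Hence tw(G) = 3 exactly.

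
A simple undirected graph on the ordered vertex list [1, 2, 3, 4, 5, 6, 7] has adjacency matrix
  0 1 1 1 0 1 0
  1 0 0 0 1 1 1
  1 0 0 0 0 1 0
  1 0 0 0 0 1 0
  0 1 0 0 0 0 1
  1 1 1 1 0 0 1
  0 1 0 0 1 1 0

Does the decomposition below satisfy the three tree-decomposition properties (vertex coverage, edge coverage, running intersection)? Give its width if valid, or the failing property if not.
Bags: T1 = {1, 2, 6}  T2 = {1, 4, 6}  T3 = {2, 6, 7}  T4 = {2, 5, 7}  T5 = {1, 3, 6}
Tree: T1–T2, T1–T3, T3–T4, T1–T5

Checking the three conditions: (i) the bags cover all of {1, 2, 3, 4, 5, 6, 7}; (ii) for each edge, some bag contains both endpoints; (iii) the bags containing any fixed vertex form a subtree. All hold, so the decomposition is valid with width 3 − 1 = 2.

Yes; width 2.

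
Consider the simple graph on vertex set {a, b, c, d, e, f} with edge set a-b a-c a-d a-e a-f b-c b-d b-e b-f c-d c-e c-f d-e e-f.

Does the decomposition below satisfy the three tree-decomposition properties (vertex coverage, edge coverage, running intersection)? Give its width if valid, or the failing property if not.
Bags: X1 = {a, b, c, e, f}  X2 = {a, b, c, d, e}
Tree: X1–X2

Vertex coverage: the bags together contain {a, b, c, d, e, f}, the full vertex set. Edge coverage: each edge of G has both endpoints in at least one bag. Running intersection: for every vertex, the bags containing it form a connected subtree. All three properties hold, so this is a valid tree decomposition of width max|bag| − 1 = 4, and hence tw(G) ≤ 4.

Yes; width 4.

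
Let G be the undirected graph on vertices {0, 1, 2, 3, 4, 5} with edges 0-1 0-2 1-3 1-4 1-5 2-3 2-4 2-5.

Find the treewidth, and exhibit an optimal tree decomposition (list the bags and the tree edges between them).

Every bag has size at most 3, so the width is 3 − 1 = 2 and tw(G) ≤ 2. Since 0–2–3–1–0 is a cycle in G, G is not acyclic. Forests are exactly the graphs of treewidth ≤ 1, so tw(G) ≥ 2. Combining the bounds, tw(G) = 2.

Treewidth 2.
One optimal decomposition is:
Bags: B1 = {0, 1, 2}  B2 = {1, 2, 3}  B3 = {1, 2, 4}  B4 = {1, 2, 5}
Tree: B1–B2, B2–B3, B3–B4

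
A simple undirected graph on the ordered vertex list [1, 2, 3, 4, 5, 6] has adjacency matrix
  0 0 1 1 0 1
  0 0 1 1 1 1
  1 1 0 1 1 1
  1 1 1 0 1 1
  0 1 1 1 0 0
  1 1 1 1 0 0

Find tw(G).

A width-3 tree decomposition is:
Bags: B1 = {1, 3, 4, 6}  B2 = {2, 3, 4, 6}  B3 = {2, 3, 4, 5}
Tree: B1–B2, B2–B3
Each bag holds 4 vertices, so the decomposition has width 3, which upper-bounds the treewidth. Conversely, {1, 3, 4, 6} is a clique of size 4, and the vertices of any clique must share a bag in every tree decomposition; so some bag has ≥ 4 vertices and tw(G) ≥ 3. Combining the bounds, tw(G) = 3.

3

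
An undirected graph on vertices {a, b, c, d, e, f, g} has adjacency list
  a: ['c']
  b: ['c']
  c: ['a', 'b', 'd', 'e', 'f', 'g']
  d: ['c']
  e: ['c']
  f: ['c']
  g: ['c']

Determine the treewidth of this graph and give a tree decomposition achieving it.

Every bag has size at most 2, so the width is 2 − 1 = 1 and tw(G) ≤ 1. Any graph with an edge has treewidth ≥ 1, and G has the edge c–f. Therefore the treewidth is 1.

Treewidth 1.
One such decomposition:
Bags: B1 = {c, f}  B2 = {c, d}  B3 = {a, c}  B4 = {c, e}  B5 = {c, g}  B6 = {b, c}
Tree: B1–B2, B1–B3, B3–B4, B2–B5, B2–B6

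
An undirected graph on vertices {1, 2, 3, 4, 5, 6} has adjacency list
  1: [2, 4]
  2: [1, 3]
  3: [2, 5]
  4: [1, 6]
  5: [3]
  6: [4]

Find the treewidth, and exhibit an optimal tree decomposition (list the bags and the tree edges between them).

Each bag holds 2 vertices, so the decomposition has width 1, which upper-bounds the treewidth. Since G has at least one edge (e.g. 5–3), it is not an edgeless graph, so tw(G) ≥ 1. Combining the bounds, tw(G) = 1.

Treewidth 1.
One such decomposition:
Bags: B1 = {3, 5}  B2 = {2, 3}  B3 = {1, 2}  B4 = {1, 4}  B5 = {4, 6}
Tree: B1–B2, B2–B3, B3–B4, B4–B5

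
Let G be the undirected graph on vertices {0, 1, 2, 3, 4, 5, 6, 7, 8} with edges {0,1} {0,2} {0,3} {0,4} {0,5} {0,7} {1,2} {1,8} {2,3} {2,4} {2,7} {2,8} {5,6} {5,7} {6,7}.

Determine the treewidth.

A width-2 tree decomposition is:
Bags: B1 = {0, 2, 4}  B2 = {0, 2, 7}  B3 = {0, 2, 3}  B4 = {0, 5, 7}  B5 = {0, 1, 2}  B6 = {1, 2, 8}  B7 = {5, 6, 7}
Tree: B1–B2, B1–B3, B2–B4, B2–B5, B5–B6, B4–B7
Every bag has size at most 3, so the width is 3 − 1 = 2 and tw(G) ≤ 2. For the lower bound, the 3 vertices {0, 1, 2} are pairwise adjacent, and any tree decomposition puts a clique entirely inside one bag — forcing width ≥ 2. The upper and lower bounds meet at 2, so that is the treewidth.

2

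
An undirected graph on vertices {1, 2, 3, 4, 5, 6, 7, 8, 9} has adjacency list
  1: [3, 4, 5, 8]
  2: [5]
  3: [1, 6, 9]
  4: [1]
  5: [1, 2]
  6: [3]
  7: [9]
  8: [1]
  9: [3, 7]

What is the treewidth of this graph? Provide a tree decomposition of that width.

Treewidth 1.
One optimal decomposition is:
Bags: B1 = {1, 5}  B2 = {1, 3}  B3 = {1, 4}  B4 = {3, 9}  B5 = {3, 6}  B6 = {2, 5}  B7 = {7, 9}  B8 = {1, 8}
Tree: B1–B2, B1–B3, B2–B4, B4–B5, B1–B6, B4–B7, B3–B8

Each bag holds 2 vertices, so the decomposition has width 1, which upper-bounds the treewidth. Since G has at least one edge (e.g. 1–5), it is not an edgeless graph, so tw(G) ≥ 1. Combining the bounds, tw(G) = 1.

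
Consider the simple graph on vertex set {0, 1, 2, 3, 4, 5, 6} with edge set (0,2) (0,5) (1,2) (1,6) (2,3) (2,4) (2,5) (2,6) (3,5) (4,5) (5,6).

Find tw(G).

A width-2 tree decomposition is:
Bags: B1 = {2, 5, 6}  B2 = {2, 3, 5}  B3 = {0, 2, 5}  B4 = {2, 4, 5}  B5 = {1, 2, 6}
Tree: B1–B2, B2–B3, B1–B4, B1–B5
Each bag holds 3 vertices, so the decomposition has width 2, which upper-bounds the treewidth. For the lower bound, the 3 vertices {1, 2, 6} are pairwise adjacent, and any tree decomposition puts a clique entirely inside one bag — forcing width ≥ 2. Combining the bounds, tw(G) = 2.

2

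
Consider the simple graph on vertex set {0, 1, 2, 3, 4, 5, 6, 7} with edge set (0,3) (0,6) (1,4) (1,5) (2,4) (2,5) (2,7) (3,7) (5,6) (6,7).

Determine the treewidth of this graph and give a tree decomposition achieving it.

Treewidth 2.
One such decomposition:
Bags: B1 = {1, 4, 5}  B2 = {2, 4, 5}  B3 = {2, 5, 6}  B4 = {2, 6, 7}  B5 = {0, 6, 7}  B6 = {0, 3, 7}
Tree: B1–B2, B2–B3, B3–B4, B4–B5, B5–B6

Each bag holds 3 vertices, so the decomposition has width 2, which upper-bounds the treewidth. Since 1–4–2–5–1 is a cycle in G, G is not acyclic. Forests are exactly the graphs of treewidth ≤ 1, so tw(G) ≥ 2. The upper and lower bounds meet at 2, so that is the treewidth.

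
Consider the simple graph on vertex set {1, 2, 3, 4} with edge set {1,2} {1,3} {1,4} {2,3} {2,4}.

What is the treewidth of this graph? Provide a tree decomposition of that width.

Treewidth 2.
One such decomposition:
Bags: B1 = {1, 2, 4}  B2 = {1, 2, 3}
Tree: B1–B2

Every bag has size at most 3, so the width is 3 − 1 = 2 and tw(G) ≤ 2. Conversely, {1, 2, 3} is a clique of size 3, and the vertices of any clique must share a bag in every tree decomposition; so some bag has ≥ 3 vertices and tw(G) ≥ 2. Hence tw(G) = 2 exactly.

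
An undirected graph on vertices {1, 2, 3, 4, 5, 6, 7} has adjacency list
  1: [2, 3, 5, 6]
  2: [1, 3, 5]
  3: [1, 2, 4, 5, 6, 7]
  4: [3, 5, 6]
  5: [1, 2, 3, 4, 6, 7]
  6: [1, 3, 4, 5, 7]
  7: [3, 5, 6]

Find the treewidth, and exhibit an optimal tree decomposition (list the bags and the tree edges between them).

Each bag holds 4 vertices, so the decomposition has width 3, which upper-bounds the treewidth. On the other hand G contains the 4-clique {1, 2, 3, 5}. A clique must lie in a single bag of any decomposition, so no decomposition can have width below 3. Combining the bounds, tw(G) = 3.

Treewidth 3.
One such decomposition:
Bags: B1 = {1, 3, 5, 6}  B2 = {1, 2, 3, 5}  B3 = {3, 4, 5, 6}  B4 = {3, 5, 6, 7}
Tree: B1–B2, B1–B3, B1–B4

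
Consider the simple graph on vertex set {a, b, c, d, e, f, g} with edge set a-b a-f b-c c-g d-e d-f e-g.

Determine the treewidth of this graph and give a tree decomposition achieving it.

Every bag has size at most 3, so the width is 3 − 1 = 2 and tw(G) ≤ 2. The edges b–a–f–d–e–g–c–b form a cycle, so G is not a tree and its treewidth is at least 2. Hence tw(G) = 2 exactly.

Treewidth 2.
Bags: B1 = {a, b, f}  B2 = {b, d, f}  B3 = {b, d, e}  B4 = {b, e, g}  B5 = {b, c, g}
Tree: B1–B2, B2–B3, B3–B4, B4–B5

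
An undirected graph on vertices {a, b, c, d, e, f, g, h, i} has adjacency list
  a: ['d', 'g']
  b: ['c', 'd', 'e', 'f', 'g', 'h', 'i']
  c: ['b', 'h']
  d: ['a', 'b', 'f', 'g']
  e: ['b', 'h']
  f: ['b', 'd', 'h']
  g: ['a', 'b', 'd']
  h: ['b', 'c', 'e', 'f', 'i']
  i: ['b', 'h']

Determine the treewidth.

2

A width-2 tree decomposition is:
Bags: B1 = {b, f, h}  B2 = {b, h, i}  B3 = {b, d, f}  B4 = {b, d, g}  B5 = {a, d, g}  B6 = {b, e, h}  B7 = {b, c, h}
Tree: B1–B2, B1–B3, B3–B4, B4–B5, B1–B6, B1–B7
The largest bag has 3 vertices, giving width 2; this decomposition certifies tw(G) ≤ 2. Conversely, {a, d, g} is a clique of size 3, and the vertices of any clique must share a bag in every tree decomposition; so some bag has ≥ 3 vertices and tw(G) ≥ 2. Hence tw(G) = 2 exactly.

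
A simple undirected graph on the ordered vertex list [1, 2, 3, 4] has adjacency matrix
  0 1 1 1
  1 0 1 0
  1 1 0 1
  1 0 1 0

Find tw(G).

A width-2 tree decomposition is:
Bags: B1 = {1, 2, 3}  B2 = {1, 3, 4}
Tree: B1–B2
The largest bag has 3 vertices, giving width 2; this decomposition certifies tw(G) ≤ 2. Conversely, {1, 2, 3} is a clique of size 3, and the vertices of any clique must share a bag in every tree decomposition; so some bag has ≥ 3 vertices and tw(G) ≥ 2. Combining the bounds, tw(G) = 2.

2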